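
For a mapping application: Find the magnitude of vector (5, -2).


|u| = sqrt(5^2 + (-2)^2) = sqrt(29) = 5.3852

5.3852


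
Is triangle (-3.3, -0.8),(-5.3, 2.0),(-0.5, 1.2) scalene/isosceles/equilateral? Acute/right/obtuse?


Side lengths squared: AB^2=11.84, BC^2=23.68, CA^2=11.84
Sorted: [11.84, 11.84, 23.68]
By sides: Isosceles, By angles: Right

Isosceles, Right


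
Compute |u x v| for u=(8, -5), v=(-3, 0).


|u x v| = |8*0 - (-5)*(-3)|
= |0 - 15| = 15

15


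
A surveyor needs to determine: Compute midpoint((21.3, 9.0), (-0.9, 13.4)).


M = ((21.3+(-0.9))/2, (9+13.4)/2)
= (10.2, 11.2)

(10.2, 11.2)


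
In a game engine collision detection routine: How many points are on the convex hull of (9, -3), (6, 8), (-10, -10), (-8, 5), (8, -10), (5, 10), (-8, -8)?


Convex hull vertices (CCW): (-10, -10), (8, -10), (9, -3), (6, 8), (5, 10), (-8, 5)
Count = 6

6


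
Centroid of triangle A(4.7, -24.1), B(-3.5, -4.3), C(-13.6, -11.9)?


Centroid = ((x_A+x_B+x_C)/3, (y_A+y_B+y_C)/3)
= ((4.7+(-3.5)+(-13.6))/3, ((-24.1)+(-4.3)+(-11.9))/3)
= (-4.1333, -13.4333)

(-4.1333, -13.4333)


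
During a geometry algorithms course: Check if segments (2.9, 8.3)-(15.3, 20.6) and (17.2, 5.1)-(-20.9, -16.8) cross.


Cross products: d1=-435.09, d2=-632.16, d3=-215.57, d4=-18.5
d1*d2 < 0 and d3*d4 < 0? no

No, they don't intersect


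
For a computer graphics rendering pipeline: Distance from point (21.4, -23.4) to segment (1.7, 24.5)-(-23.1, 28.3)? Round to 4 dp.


Project P onto AB: t = 0 (clamped to [0,1])
Closest point on segment: (1.7, 24.5)
Distance: 51.7929

51.7929


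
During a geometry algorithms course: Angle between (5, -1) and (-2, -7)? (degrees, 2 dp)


u.v = -3, |u| = sqrt(26) = 5.099, |v| = sqrt(53) = 7.2801
cos(theta) = u.v/(|u||v|) = -3/sqrt(1378) = -0.080816
theta = acos(-0.080816) = 94.64 degrees

94.64 degrees


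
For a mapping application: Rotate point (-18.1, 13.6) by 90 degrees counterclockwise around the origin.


90° CCW: (x,y) -> (-y, x)
(-18.1,13.6) -> (-13.6, -18.1)

(-13.6, -18.1)


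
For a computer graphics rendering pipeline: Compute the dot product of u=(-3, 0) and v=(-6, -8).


u . v = u_x*v_x + u_y*v_y = (-3)*(-6) + 0*(-8)
= 18 + 0 = 18

18


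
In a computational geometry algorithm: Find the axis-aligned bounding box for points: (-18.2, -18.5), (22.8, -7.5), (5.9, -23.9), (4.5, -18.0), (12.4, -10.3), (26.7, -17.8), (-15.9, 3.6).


x range: [-18.2, 26.7]
y range: [-23.9, 3.6]
Bounding box: (-18.2,-23.9) to (26.7,3.6)

(-18.2,-23.9) to (26.7,3.6)


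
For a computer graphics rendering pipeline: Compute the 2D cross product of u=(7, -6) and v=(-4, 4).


u x v = u_x*v_y - u_y*v_x = 7*4 - (-6)*(-4)
= 28 - 24 = 4

4


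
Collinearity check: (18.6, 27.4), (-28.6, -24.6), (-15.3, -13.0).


Cross product: ((-28.6)-18.6)*((-13)-27.4) - ((-24.6)-27.4)*((-15.3)-18.6)
= 144.08

No, not collinear


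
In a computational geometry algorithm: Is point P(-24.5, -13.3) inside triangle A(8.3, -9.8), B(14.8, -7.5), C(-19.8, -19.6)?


Cross products: AB x AP = 52.69, BC x BP = -274.85, CA x CP = 223.09
All same sign? no

No, outside


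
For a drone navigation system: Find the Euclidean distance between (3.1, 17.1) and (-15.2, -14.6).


dx=-18.3, dy=-31.7
d^2 = (-18.3)^2 + (-31.7)^2 = 1339.78
d = sqrt(1339.78) = 36.603

36.603


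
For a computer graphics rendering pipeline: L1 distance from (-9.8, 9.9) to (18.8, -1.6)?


|(-9.8)-18.8| + |9.9-(-1.6)| = 28.6 + 11.5 = 40.1

40.1


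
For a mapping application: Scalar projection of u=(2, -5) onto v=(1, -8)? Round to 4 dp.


u.v = 42, |v| = sqrt(65) = 8.0623
Scalar projection = u.v / |v| = 42 / sqrt(65) = 5.2095

5.2095


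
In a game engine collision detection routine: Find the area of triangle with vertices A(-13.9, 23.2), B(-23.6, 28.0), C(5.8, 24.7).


Area = |x_A(y_B-y_C) + x_B(y_C-y_A) + x_C(y_A-y_B)|/2
= |(-45.87) + (-35.4) + (-27.84)|/2
= 109.11/2 = 54.555

54.555


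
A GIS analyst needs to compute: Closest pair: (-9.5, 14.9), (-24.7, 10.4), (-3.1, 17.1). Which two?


d(P0,P1) = 15.8521, d(P0,P2) = 6.7676, d(P1,P2) = 22.6153
Closest: P0 and P2

Closest pair: (-9.5, 14.9) and (-3.1, 17.1), distance = 6.7676


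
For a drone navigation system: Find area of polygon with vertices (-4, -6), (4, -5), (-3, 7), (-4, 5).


Shoelace sum: ((-4)*(-5) - 4*(-6)) + (4*7 - (-3)*(-5)) + ((-3)*5 - (-4)*7) + ((-4)*(-6) - (-4)*5)
= 114
Area = |114|/2 = 57

57


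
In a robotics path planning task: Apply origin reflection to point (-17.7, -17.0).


Reflection over origin: (x,y) -> (-x,-y)
(-17.7, -17) -> (17.7, 17)

(17.7, 17)


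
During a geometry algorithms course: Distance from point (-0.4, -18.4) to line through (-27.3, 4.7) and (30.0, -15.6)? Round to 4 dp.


|cross product| = 777.56
|line direction| = sqrt(3695.38) = 60.7896
Distance = 777.56/sqrt(3695.38) = 12.791

12.791


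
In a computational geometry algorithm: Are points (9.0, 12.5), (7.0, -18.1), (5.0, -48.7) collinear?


Cross product: (7-9)*((-48.7)-12.5) - ((-18.1)-12.5)*(5-9)
= 0

Yes, collinear


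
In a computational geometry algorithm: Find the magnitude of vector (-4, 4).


|u| = sqrt((-4)^2 + 4^2) = sqrt(32) = 5.6569

5.6569


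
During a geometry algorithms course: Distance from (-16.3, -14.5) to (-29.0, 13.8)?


dx=-12.7, dy=28.3
d^2 = (-12.7)^2 + 28.3^2 = 962.18
d = sqrt(962.18) = 31.019

31.019


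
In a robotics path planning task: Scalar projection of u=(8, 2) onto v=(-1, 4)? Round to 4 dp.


u.v = 0, |v| = sqrt(17) = 4.1231
Scalar projection = u.v / |v| = 0 / sqrt(17) = 0

0


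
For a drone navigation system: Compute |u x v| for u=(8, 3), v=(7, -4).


|u x v| = |8*(-4) - 3*7|
= |(-32) - 21| = 53

53


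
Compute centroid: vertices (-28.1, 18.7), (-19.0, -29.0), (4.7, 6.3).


Centroid = ((x_A+x_B+x_C)/3, (y_A+y_B+y_C)/3)
= (((-28.1)+(-19)+4.7)/3, (18.7+(-29)+6.3)/3)
= (-14.1333, -1.3333)

(-14.1333, -1.3333)


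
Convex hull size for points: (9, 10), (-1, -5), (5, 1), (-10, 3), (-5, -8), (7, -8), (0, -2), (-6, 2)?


Convex hull vertices (CCW): (-10, 3), (-5, -8), (7, -8), (9, 10)
Count = 4

4


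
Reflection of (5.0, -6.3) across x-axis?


Reflection over x-axis: (x,y) -> (x,-y)
(5, -6.3) -> (5, 6.3)

(5, 6.3)


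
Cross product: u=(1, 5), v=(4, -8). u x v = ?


u x v = u_x*v_y - u_y*v_x = 1*(-8) - 5*4
= (-8) - 20 = -28

-28


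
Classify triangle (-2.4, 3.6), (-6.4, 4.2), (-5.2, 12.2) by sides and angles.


Side lengths squared: AB^2=16.36, BC^2=65.44, CA^2=81.8
Sorted: [16.36, 65.44, 81.8]
By sides: Scalene, By angles: Right

Scalene, Right


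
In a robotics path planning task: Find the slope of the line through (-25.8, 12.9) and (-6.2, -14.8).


slope = (y2-y1)/(x2-x1) = ((-14.8)-12.9)/((-6.2)-(-25.8)) = (-27.7)/19.6 = -1.4133

-1.4133


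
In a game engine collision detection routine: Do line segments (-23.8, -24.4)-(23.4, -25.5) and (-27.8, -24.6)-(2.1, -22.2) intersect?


Cross products: d1=-3.62, d2=-149.79, d3=-13.84, d4=132.33
d1*d2 < 0 and d3*d4 < 0? no

No, they don't intersect


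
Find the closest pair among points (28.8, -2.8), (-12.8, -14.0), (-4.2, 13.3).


d(P0,P1) = 43.0813, d(P0,P2) = 36.718, d(P1,P2) = 28.6225
Closest: P1 and P2

Closest pair: (-12.8, -14.0) and (-4.2, 13.3), distance = 28.6225


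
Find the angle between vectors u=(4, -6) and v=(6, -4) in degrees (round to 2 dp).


u.v = 48, |u| = sqrt(52) = 7.2111, |v| = sqrt(52) = 7.2111
cos(theta) = u.v/(|u||v|) = 48/sqrt(2704) = 0.923077
theta = acos(0.923077) = 22.62 degrees

22.62 degrees


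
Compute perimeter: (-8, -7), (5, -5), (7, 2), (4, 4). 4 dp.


Sides: (-8, -7)->(5, -5): sqrt(173) = 13.152946, (5, -5)->(7, 2): sqrt(53) = 7.28011, (7, 2)->(4, 4): sqrt(13) = 3.605551, (4, 4)->(-8, -7): sqrt(265) = 16.278821
Sum = 40.317428
Perimeter = 40.3174

40.3174


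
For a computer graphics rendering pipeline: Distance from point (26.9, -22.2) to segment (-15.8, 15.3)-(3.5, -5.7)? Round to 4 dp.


Project P onto AB: t = 1 (clamped to [0,1])
Closest point on segment: (3.5, -5.7)
Distance: 28.6323

28.6323


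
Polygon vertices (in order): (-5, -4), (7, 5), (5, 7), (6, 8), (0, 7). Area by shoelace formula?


Shoelace sum: ((-5)*5 - 7*(-4)) + (7*7 - 5*5) + (5*8 - 6*7) + (6*7 - 0*8) + (0*(-4) - (-5)*7)
= 102
Area = |102|/2 = 51

51


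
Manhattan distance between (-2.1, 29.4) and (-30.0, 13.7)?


|(-2.1)-(-30)| + |29.4-13.7| = 27.9 + 15.7 = 43.6

43.6


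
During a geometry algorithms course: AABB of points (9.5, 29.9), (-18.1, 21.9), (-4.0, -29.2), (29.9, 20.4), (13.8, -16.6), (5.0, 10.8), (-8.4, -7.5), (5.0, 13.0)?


x range: [-18.1, 29.9]
y range: [-29.2, 29.9]
Bounding box: (-18.1,-29.2) to (29.9,29.9)

(-18.1,-29.2) to (29.9,29.9)


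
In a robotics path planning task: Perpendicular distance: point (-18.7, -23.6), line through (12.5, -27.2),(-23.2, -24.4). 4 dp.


|cross product| = 41.16
|line direction| = sqrt(1282.33) = 35.8096
Distance = 41.16/sqrt(1282.33) = 1.1494

1.1494


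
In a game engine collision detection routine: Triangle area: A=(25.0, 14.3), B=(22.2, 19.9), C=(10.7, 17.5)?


Area = |x_A(y_B-y_C) + x_B(y_C-y_A) + x_C(y_A-y_B)|/2
= |60 + 71.04 + (-59.92)|/2
= 71.12/2 = 35.56

35.56


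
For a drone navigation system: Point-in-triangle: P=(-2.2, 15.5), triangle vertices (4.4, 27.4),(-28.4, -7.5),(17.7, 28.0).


Cross products: AB x AP = 159.98, BC x BP = 130.2, CA x CP = 154.31
All same sign? yes

Yes, inside


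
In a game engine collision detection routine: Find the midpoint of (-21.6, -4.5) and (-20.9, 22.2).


M = (((-21.6)+(-20.9))/2, ((-4.5)+22.2)/2)
= (-21.25, 8.85)

(-21.25, 8.85)


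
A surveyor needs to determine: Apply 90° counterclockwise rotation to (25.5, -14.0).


90° CCW: (x,y) -> (-y, x)
(25.5,-14) -> (14, 25.5)

(14, 25.5)


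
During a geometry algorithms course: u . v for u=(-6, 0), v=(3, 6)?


u . v = u_x*v_x + u_y*v_y = (-6)*3 + 0*6
= (-18) + 0 = -18

-18


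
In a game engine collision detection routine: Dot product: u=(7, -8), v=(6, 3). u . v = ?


u . v = u_x*v_x + u_y*v_y = 7*6 + (-8)*3
= 42 + (-24) = 18

18


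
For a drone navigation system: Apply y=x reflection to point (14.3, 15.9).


Reflection over y=x: (x,y) -> (y,x)
(14.3, 15.9) -> (15.9, 14.3)

(15.9, 14.3)


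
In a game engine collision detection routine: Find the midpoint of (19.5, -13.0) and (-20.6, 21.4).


M = ((19.5+(-20.6))/2, ((-13)+21.4)/2)
= (-0.55, 4.2)

(-0.55, 4.2)


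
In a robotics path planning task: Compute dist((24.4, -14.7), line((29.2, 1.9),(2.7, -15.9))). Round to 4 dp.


|cross product| = 354.46
|line direction| = sqrt(1019.09) = 31.9232
Distance = 354.46/sqrt(1019.09) = 11.1035

11.1035


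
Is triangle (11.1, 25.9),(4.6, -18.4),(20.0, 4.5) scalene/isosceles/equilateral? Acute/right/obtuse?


Side lengths squared: AB^2=2004.74, BC^2=761.57, CA^2=537.17
Sorted: [537.17, 761.57, 2004.74]
By sides: Scalene, By angles: Obtuse

Scalene, Obtuse


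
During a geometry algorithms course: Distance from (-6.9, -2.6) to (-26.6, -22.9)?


dx=-19.7, dy=-20.3
d^2 = (-19.7)^2 + (-20.3)^2 = 800.18
d = sqrt(800.18) = 28.2875

28.2875


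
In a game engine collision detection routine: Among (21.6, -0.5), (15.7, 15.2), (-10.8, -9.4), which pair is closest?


d(P0,P1) = 16.772, d(P0,P2) = 33.6001, d(P1,P2) = 36.1581
Closest: P0 and P1

Closest pair: (21.6, -0.5) and (15.7, 15.2), distance = 16.772


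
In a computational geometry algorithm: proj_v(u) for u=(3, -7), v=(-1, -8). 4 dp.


u.v = 53, |v| = sqrt(65) = 8.0623
Scalar projection = u.v / |v| = 53 / sqrt(65) = 6.5738

6.5738


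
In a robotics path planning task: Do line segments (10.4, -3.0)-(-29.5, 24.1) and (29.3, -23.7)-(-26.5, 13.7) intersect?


Cross products: d1=-448.2, d2=-468.12, d3=313.74, d4=333.66
d1*d2 < 0 and d3*d4 < 0? no

No, they don't intersect


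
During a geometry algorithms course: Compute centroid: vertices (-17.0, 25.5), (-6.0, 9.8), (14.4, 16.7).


Centroid = ((x_A+x_B+x_C)/3, (y_A+y_B+y_C)/3)
= (((-17)+(-6)+14.4)/3, (25.5+9.8+16.7)/3)
= (-2.8667, 17.3333)

(-2.8667, 17.3333)


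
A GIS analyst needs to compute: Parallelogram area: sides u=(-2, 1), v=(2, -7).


|u x v| = |(-2)*(-7) - 1*2|
= |14 - 2| = 12

12


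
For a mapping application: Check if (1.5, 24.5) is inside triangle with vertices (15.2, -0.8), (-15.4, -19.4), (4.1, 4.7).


Cross products: AB x AP = -1029, BC x BP = 448.76, CA x CP = 205.48
All same sign? no

No, outside


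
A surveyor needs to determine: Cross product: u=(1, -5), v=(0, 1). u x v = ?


u x v = u_x*v_y - u_y*v_x = 1*1 - (-5)*0
= 1 - 0 = 1

1


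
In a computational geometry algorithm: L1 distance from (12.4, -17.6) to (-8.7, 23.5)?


|12.4-(-8.7)| + |(-17.6)-23.5| = 21.1 + 41.1 = 62.2

62.2


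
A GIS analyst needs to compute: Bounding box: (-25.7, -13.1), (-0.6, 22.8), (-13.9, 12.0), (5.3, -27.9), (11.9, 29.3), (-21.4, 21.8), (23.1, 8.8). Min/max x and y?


x range: [-25.7, 23.1]
y range: [-27.9, 29.3]
Bounding box: (-25.7,-27.9) to (23.1,29.3)

(-25.7,-27.9) to (23.1,29.3)


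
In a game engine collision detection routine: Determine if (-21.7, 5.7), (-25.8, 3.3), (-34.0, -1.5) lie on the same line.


Cross product: ((-25.8)-(-21.7))*((-1.5)-5.7) - (3.3-5.7)*((-34)-(-21.7))
= 0

Yes, collinear


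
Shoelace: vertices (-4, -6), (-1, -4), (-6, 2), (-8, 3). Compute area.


Shoelace sum: ((-4)*(-4) - (-1)*(-6)) + ((-1)*2 - (-6)*(-4)) + ((-6)*3 - (-8)*2) + ((-8)*(-6) - (-4)*3)
= 42
Area = |42|/2 = 21

21


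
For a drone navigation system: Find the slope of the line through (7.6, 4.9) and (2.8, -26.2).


slope = (y2-y1)/(x2-x1) = ((-26.2)-4.9)/(2.8-7.6) = (-31.1)/(-4.8) = 6.4792

6.4792


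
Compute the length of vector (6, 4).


|u| = sqrt(6^2 + 4^2) = sqrt(52) = 7.2111

7.2111


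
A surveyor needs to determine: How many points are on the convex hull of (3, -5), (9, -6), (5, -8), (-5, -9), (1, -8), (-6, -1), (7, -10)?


Convex hull vertices (CCW): (-6, -1), (-5, -9), (7, -10), (9, -6)
Count = 4

4


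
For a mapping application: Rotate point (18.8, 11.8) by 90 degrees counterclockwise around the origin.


90° CCW: (x,y) -> (-y, x)
(18.8,11.8) -> (-11.8, 18.8)

(-11.8, 18.8)


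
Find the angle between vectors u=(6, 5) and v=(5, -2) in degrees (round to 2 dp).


u.v = 20, |u| = sqrt(61) = 7.8102, |v| = sqrt(29) = 5.3852
cos(theta) = u.v/(|u||v|) = 20/sqrt(1769) = 0.475517
theta = acos(0.475517) = 61.61 degrees

61.61 degrees


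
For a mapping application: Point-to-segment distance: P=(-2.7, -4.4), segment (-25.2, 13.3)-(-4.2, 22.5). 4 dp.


Project P onto AB: t = 0.5891 (clamped to [0,1])
Closest point on segment: (-12.8287, 18.7198)
Distance: 25.2412

25.2412


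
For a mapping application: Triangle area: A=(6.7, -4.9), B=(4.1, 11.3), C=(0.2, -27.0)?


Area = |x_A(y_B-y_C) + x_B(y_C-y_A) + x_C(y_A-y_B)|/2
= |256.61 + (-90.61) + (-3.24)|/2
= 162.76/2 = 81.38

81.38


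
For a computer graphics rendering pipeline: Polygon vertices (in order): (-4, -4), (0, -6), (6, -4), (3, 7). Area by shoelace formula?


Shoelace sum: ((-4)*(-6) - 0*(-4)) + (0*(-4) - 6*(-6)) + (6*7 - 3*(-4)) + (3*(-4) - (-4)*7)
= 130
Area = |130|/2 = 65

65


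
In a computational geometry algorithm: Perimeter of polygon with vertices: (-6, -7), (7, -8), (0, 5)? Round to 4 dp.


Sides: (-6, -7)->(7, -8): sqrt(170) = 13.038405, (7, -8)->(0, 5): sqrt(218) = 14.764823, (0, 5)->(-6, -7): sqrt(180) = 13.416408
Sum = 41.219636
Perimeter = 41.2196

41.2196


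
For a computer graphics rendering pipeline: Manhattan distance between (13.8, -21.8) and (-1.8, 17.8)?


|13.8-(-1.8)| + |(-21.8)-17.8| = 15.6 + 39.6 = 55.2

55.2


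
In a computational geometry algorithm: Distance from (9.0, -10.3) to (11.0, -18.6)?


dx=2, dy=-8.3
d^2 = 2^2 + (-8.3)^2 = 72.89
d = sqrt(72.89) = 8.5376

8.5376


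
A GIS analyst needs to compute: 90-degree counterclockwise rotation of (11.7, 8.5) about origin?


90° CCW: (x,y) -> (-y, x)
(11.7,8.5) -> (-8.5, 11.7)

(-8.5, 11.7)


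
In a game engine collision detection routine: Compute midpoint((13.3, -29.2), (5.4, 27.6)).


M = ((13.3+5.4)/2, ((-29.2)+27.6)/2)
= (9.35, -0.8)

(9.35, -0.8)


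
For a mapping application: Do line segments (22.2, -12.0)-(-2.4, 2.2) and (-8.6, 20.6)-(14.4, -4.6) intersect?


Cross products: d1=26.36, d2=-266.96, d3=-364.6, d4=-71.28
d1*d2 < 0 and d3*d4 < 0? no

No, they don't intersect


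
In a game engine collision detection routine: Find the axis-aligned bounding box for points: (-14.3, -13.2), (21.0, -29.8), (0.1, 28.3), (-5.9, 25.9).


x range: [-14.3, 21]
y range: [-29.8, 28.3]
Bounding box: (-14.3,-29.8) to (21,28.3)

(-14.3,-29.8) to (21,28.3)


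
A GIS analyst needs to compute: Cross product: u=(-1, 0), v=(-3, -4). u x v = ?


u x v = u_x*v_y - u_y*v_x = (-1)*(-4) - 0*(-3)
= 4 - 0 = 4

4


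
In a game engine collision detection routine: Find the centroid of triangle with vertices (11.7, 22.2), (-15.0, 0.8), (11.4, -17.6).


Centroid = ((x_A+x_B+x_C)/3, (y_A+y_B+y_C)/3)
= ((11.7+(-15)+11.4)/3, (22.2+0.8+(-17.6))/3)
= (2.7, 1.8)

(2.7, 1.8)


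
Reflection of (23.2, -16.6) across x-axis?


Reflection over x-axis: (x,y) -> (x,-y)
(23.2, -16.6) -> (23.2, 16.6)

(23.2, 16.6)


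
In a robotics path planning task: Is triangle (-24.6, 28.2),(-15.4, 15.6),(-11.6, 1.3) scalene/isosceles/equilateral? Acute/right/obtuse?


Side lengths squared: AB^2=243.4, BC^2=218.93, CA^2=892.61
Sorted: [218.93, 243.4, 892.61]
By sides: Scalene, By angles: Obtuse

Scalene, Obtuse


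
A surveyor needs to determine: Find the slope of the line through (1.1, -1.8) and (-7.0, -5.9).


slope = (y2-y1)/(x2-x1) = ((-5.9)-(-1.8))/((-7)-1.1) = (-4.1)/(-8.1) = 0.5062

0.5062


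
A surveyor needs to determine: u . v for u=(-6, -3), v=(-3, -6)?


u . v = u_x*v_x + u_y*v_y = (-6)*(-3) + (-3)*(-6)
= 18 + 18 = 36

36


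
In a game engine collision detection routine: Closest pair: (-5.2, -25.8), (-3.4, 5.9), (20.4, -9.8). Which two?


d(P0,P1) = 31.7511, d(P0,P2) = 30.1887, d(P1,P2) = 28.5119
Closest: P1 and P2

Closest pair: (-3.4, 5.9) and (20.4, -9.8), distance = 28.5119


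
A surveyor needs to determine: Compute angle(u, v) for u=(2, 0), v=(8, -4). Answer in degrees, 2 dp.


u.v = 16, |u| = sqrt(4) = 2, |v| = sqrt(80) = 8.9443
cos(theta) = u.v/(|u||v|) = 16/sqrt(320) = 0.894427
theta = acos(0.894427) = 26.57 degrees

26.57 degrees


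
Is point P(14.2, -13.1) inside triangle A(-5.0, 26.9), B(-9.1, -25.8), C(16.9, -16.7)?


Cross products: AB x AP = 1175.84, BC x BP = 118.17, CA x CP = 38.88
All same sign? yes

Yes, inside


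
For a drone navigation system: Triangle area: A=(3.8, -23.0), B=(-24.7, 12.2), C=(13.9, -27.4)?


Area = |x_A(y_B-y_C) + x_B(y_C-y_A) + x_C(y_A-y_B)|/2
= |150.48 + 108.68 + (-489.28)|/2
= 230.12/2 = 115.06

115.06


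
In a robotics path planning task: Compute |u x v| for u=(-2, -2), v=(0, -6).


|u x v| = |(-2)*(-6) - (-2)*0|
= |12 - 0| = 12

12


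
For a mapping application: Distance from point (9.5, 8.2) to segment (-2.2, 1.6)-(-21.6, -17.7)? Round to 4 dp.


Project P onto AB: t = 0 (clamped to [0,1])
Closest point on segment: (-2.2, 1.6)
Distance: 13.4332

13.4332


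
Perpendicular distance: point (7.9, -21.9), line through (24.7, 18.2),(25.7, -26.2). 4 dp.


|cross product| = 786.02
|line direction| = sqrt(1972.36) = 44.4113
Distance = 786.02/sqrt(1972.36) = 17.6987

17.6987


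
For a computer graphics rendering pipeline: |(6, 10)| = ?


|u| = sqrt(6^2 + 10^2) = sqrt(136) = 11.6619

11.6619


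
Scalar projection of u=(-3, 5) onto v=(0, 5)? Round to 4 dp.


u.v = 25, |v| = sqrt(25) = 5
Scalar projection = u.v / |v| = 25 / sqrt(25) = 5

5


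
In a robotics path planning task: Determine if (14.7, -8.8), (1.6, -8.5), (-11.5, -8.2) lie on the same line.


Cross product: (1.6-14.7)*((-8.2)-(-8.8)) - ((-8.5)-(-8.8))*((-11.5)-14.7)
= 0

Yes, collinear


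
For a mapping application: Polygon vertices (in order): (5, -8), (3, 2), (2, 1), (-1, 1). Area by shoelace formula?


Shoelace sum: (5*2 - 3*(-8)) + (3*1 - 2*2) + (2*1 - (-1)*1) + ((-1)*(-8) - 5*1)
= 39
Area = |39|/2 = 19.5

19.5


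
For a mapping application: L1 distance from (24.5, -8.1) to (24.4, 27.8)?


|24.5-24.4| + |(-8.1)-27.8| = 0.1 + 35.9 = 36

36


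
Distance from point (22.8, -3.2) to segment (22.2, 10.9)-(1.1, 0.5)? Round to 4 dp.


Project P onto AB: t = 0.2421 (clamped to [0,1])
Closest point on segment: (17.0913, 8.382)
Distance: 12.9124

12.9124


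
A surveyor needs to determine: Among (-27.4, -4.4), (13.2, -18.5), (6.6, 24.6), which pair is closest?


d(P0,P1) = 42.9787, d(P0,P2) = 44.6878, d(P1,P2) = 43.6024
Closest: P0 and P1

Closest pair: (-27.4, -4.4) and (13.2, -18.5), distance = 42.9787


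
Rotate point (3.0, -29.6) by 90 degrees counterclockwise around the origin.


90° CCW: (x,y) -> (-y, x)
(3,-29.6) -> (29.6, 3)

(29.6, 3)


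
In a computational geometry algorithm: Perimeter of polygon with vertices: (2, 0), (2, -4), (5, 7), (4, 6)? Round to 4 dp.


Sides: (2, 0)->(2, -4): sqrt(16) = 4, (2, -4)->(5, 7): sqrt(130) = 11.401754, (5, 7)->(4, 6): sqrt(2) = 1.414214, (4, 6)->(2, 0): sqrt(40) = 6.324555
Sum = 23.140523
Perimeter = 23.1405

23.1405


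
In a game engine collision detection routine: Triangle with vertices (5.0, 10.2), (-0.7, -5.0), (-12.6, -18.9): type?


Side lengths squared: AB^2=263.53, BC^2=334.82, CA^2=1156.57
Sorted: [263.53, 334.82, 1156.57]
By sides: Scalene, By angles: Obtuse

Scalene, Obtuse


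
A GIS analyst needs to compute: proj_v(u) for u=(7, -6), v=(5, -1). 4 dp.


u.v = 41, |v| = sqrt(26) = 5.099
Scalar projection = u.v / |v| = 41 / sqrt(26) = 8.0408

8.0408


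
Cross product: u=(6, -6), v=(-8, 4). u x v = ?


u x v = u_x*v_y - u_y*v_x = 6*4 - (-6)*(-8)
= 24 - 48 = -24

-24


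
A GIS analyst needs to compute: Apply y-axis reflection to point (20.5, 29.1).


Reflection over y-axis: (x,y) -> (-x,y)
(20.5, 29.1) -> (-20.5, 29.1)

(-20.5, 29.1)


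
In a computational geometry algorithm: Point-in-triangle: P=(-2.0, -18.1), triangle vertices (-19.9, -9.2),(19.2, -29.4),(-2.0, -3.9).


Cross products: AB x AP = 13.59, BC x BP = 301.04, CA x CP = 254.18
All same sign? yes

Yes, inside


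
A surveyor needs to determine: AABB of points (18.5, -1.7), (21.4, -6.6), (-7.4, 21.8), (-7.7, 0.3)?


x range: [-7.7, 21.4]
y range: [-6.6, 21.8]
Bounding box: (-7.7,-6.6) to (21.4,21.8)

(-7.7,-6.6) to (21.4,21.8)


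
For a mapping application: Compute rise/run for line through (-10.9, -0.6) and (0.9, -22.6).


slope = (y2-y1)/(x2-x1) = ((-22.6)-(-0.6))/(0.9-(-10.9)) = (-22)/11.8 = -1.8644

-1.8644


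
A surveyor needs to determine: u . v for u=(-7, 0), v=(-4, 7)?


u . v = u_x*v_x + u_y*v_y = (-7)*(-4) + 0*7
= 28 + 0 = 28

28


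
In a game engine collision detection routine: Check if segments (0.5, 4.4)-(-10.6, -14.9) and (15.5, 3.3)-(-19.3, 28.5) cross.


Cross products: d1=339.72, d2=1291.08, d3=301.71, d4=-649.65
d1*d2 < 0 and d3*d4 < 0? no

No, they don't intersect


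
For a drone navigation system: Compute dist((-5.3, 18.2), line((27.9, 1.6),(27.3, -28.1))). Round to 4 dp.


|cross product| = 996
|line direction| = sqrt(882.45) = 29.7061
Distance = 996/sqrt(882.45) = 33.5285

33.5285


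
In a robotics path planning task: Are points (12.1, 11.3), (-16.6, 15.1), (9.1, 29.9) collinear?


Cross product: ((-16.6)-12.1)*(29.9-11.3) - (15.1-11.3)*(9.1-12.1)
= -522.42

No, not collinear


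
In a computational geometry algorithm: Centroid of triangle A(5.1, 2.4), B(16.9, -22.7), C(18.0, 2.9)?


Centroid = ((x_A+x_B+x_C)/3, (y_A+y_B+y_C)/3)
= ((5.1+16.9+18)/3, (2.4+(-22.7)+2.9)/3)
= (13.3333, -5.8)

(13.3333, -5.8)


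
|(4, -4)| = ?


|u| = sqrt(4^2 + (-4)^2) = sqrt(32) = 5.6569

5.6569


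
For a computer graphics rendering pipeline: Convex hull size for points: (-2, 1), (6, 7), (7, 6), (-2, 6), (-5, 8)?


Convex hull vertices (CCW): (-5, 8), (-2, 1), (7, 6), (6, 7)
Count = 4

4


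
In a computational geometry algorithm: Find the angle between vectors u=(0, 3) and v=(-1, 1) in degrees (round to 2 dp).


u.v = 3, |u| = sqrt(9) = 3, |v| = sqrt(2) = 1.4142
cos(theta) = u.v/(|u||v|) = 3/sqrt(18) = 0.707107
theta = acos(0.707107) = 45 degrees

45 degrees


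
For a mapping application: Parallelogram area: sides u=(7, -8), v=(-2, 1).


|u x v| = |7*1 - (-8)*(-2)|
= |7 - 16| = 9

9


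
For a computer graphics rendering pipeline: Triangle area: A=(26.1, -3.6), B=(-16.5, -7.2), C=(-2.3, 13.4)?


Area = |x_A(y_B-y_C) + x_B(y_C-y_A) + x_C(y_A-y_B)|/2
= |(-537.66) + (-280.5) + (-8.28)|/2
= 826.44/2 = 413.22

413.22


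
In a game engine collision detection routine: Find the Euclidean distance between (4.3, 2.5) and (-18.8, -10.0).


dx=-23.1, dy=-12.5
d^2 = (-23.1)^2 + (-12.5)^2 = 689.86
d = sqrt(689.86) = 26.2652

26.2652


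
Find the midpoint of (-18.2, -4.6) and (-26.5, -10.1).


M = (((-18.2)+(-26.5))/2, ((-4.6)+(-10.1))/2)
= (-22.35, -7.35)

(-22.35, -7.35)


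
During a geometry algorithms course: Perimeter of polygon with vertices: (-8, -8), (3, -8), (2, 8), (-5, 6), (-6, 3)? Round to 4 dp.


Sides: (-8, -8)->(3, -8): sqrt(121) = 11, (3, -8)->(2, 8): sqrt(257) = 16.03122, (2, 8)->(-5, 6): sqrt(53) = 7.28011, (-5, 6)->(-6, 3): sqrt(10) = 3.162278, (-6, 3)->(-8, -8): sqrt(125) = 11.18034
Sum = 48.653948
Perimeter = 48.6539

48.6539


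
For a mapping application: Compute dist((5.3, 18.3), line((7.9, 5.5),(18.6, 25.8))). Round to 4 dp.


|cross product| = 189.74
|line direction| = sqrt(526.58) = 22.9473
Distance = 189.74/sqrt(526.58) = 8.2685

8.2685


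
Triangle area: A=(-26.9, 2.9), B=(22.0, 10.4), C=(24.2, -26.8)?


Area = |x_A(y_B-y_C) + x_B(y_C-y_A) + x_C(y_A-y_B)|/2
= |(-1000.68) + (-653.4) + (-181.5)|/2
= 1835.58/2 = 917.79

917.79


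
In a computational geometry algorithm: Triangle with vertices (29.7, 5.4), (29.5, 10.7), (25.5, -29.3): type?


Side lengths squared: AB^2=28.13, BC^2=1616, CA^2=1221.73
Sorted: [28.13, 1221.73, 1616]
By sides: Scalene, By angles: Obtuse

Scalene, Obtuse


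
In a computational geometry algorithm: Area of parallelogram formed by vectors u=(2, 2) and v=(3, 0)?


|u x v| = |2*0 - 2*3|
= |0 - 6| = 6

6


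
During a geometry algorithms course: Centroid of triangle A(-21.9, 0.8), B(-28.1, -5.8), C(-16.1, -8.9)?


Centroid = ((x_A+x_B+x_C)/3, (y_A+y_B+y_C)/3)
= (((-21.9)+(-28.1)+(-16.1))/3, (0.8+(-5.8)+(-8.9))/3)
= (-22.0333, -4.6333)

(-22.0333, -4.6333)


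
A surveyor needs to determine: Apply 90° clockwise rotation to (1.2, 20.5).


90° CW: (x,y) -> (y, -x)
(1.2,20.5) -> (20.5, -1.2)

(20.5, -1.2)


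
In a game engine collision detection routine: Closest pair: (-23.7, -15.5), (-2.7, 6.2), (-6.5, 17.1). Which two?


d(P0,P1) = 30.1975, d(P0,P2) = 36.8592, d(P1,P2) = 11.5434
Closest: P1 and P2

Closest pair: (-2.7, 6.2) and (-6.5, 17.1), distance = 11.5434


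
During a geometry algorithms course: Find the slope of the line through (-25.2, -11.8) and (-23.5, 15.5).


slope = (y2-y1)/(x2-x1) = (15.5-(-11.8))/((-23.5)-(-25.2)) = 27.3/1.7 = 16.0588

16.0588


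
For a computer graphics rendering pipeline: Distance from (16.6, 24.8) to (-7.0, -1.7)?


dx=-23.6, dy=-26.5
d^2 = (-23.6)^2 + (-26.5)^2 = 1259.21
d = sqrt(1259.21) = 35.4853

35.4853


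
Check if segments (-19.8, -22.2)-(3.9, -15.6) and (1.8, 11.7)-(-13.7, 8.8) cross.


Cross products: d1=462.81, d2=429.24, d3=660.87, d4=694.44
d1*d2 < 0 and d3*d4 < 0? no

No, they don't intersect


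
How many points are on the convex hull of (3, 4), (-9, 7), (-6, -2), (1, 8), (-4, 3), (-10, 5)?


Convex hull vertices (CCW): (-10, 5), (-6, -2), (3, 4), (1, 8), (-9, 7)
Count = 5

5


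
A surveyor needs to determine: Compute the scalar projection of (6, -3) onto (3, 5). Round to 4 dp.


u.v = 3, |v| = sqrt(34) = 5.831
Scalar projection = u.v / |v| = 3 / sqrt(34) = 0.5145

0.5145


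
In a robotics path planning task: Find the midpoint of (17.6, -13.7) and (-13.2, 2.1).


M = ((17.6+(-13.2))/2, ((-13.7)+2.1)/2)
= (2.2, -5.8)

(2.2, -5.8)


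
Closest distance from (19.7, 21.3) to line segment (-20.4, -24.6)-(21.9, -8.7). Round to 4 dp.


Project P onto AB: t = 1 (clamped to [0,1])
Closest point on segment: (21.9, -8.7)
Distance: 30.0806

30.0806


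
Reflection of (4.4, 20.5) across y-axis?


Reflection over y-axis: (x,y) -> (-x,y)
(4.4, 20.5) -> (-4.4, 20.5)

(-4.4, 20.5)


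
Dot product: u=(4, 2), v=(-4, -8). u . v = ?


u . v = u_x*v_x + u_y*v_y = 4*(-4) + 2*(-8)
= (-16) + (-16) = -32

-32


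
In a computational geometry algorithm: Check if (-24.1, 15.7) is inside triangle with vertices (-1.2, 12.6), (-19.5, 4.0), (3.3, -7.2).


Cross products: AB x AP = -253.67, BC x BP = 215.24, CA x CP = 439.47
All same sign? no

No, outside


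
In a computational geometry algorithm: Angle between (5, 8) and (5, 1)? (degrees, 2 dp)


u.v = 33, |u| = sqrt(89) = 9.434, |v| = sqrt(26) = 5.099
cos(theta) = u.v/(|u||v|) = 33/sqrt(2314) = 0.686013
theta = acos(0.686013) = 46.68 degrees

46.68 degrees


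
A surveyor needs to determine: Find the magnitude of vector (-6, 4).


|u| = sqrt((-6)^2 + 4^2) = sqrt(52) = 7.2111

7.2111


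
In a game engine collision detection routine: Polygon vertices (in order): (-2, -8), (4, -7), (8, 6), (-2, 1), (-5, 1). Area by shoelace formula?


Shoelace sum: ((-2)*(-7) - 4*(-8)) + (4*6 - 8*(-7)) + (8*1 - (-2)*6) + ((-2)*1 - (-5)*1) + ((-5)*(-8) - (-2)*1)
= 191
Area = |191|/2 = 95.5

95.5


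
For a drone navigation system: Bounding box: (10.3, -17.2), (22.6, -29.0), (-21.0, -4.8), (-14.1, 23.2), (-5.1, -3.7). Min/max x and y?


x range: [-21, 22.6]
y range: [-29, 23.2]
Bounding box: (-21,-29) to (22.6,23.2)

(-21,-29) to (22.6,23.2)


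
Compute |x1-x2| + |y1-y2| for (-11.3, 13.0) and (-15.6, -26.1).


|(-11.3)-(-15.6)| + |13-(-26.1)| = 4.3 + 39.1 = 43.4

43.4


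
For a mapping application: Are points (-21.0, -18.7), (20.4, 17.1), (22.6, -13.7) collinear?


Cross product: (20.4-(-21))*((-13.7)-(-18.7)) - (17.1-(-18.7))*(22.6-(-21))
= -1353.88

No, not collinear


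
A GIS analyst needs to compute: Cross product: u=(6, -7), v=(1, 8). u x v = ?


u x v = u_x*v_y - u_y*v_x = 6*8 - (-7)*1
= 48 - (-7) = 55

55


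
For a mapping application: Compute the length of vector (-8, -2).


|u| = sqrt((-8)^2 + (-2)^2) = sqrt(68) = 8.2462

8.2462


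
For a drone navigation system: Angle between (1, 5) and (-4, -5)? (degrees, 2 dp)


u.v = -29, |u| = sqrt(26) = 5.099, |v| = sqrt(41) = 6.4031
cos(theta) = u.v/(|u||v|) = -29/sqrt(1066) = -0.888218
theta = acos(-0.888218) = 152.65 degrees

152.65 degrees


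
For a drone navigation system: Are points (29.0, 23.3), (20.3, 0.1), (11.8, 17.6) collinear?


Cross product: (20.3-29)*(17.6-23.3) - (0.1-23.3)*(11.8-29)
= -349.45

No, not collinear


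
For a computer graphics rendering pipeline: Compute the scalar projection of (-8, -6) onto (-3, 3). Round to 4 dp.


u.v = 6, |v| = sqrt(18) = 4.2426
Scalar projection = u.v / |v| = 6 / sqrt(18) = 1.4142

1.4142


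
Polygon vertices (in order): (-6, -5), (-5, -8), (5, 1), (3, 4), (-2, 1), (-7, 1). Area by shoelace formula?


Shoelace sum: ((-6)*(-8) - (-5)*(-5)) + ((-5)*1 - 5*(-8)) + (5*4 - 3*1) + (3*1 - (-2)*4) + ((-2)*1 - (-7)*1) + ((-7)*(-5) - (-6)*1)
= 132
Area = |132|/2 = 66

66


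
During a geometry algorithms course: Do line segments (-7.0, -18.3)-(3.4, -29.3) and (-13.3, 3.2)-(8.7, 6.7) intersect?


Cross products: d1=-495.05, d2=-773.45, d3=154.3, d4=432.7
d1*d2 < 0 and d3*d4 < 0? no

No, they don't intersect


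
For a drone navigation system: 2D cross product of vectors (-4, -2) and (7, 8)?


u x v = u_x*v_y - u_y*v_x = (-4)*8 - (-2)*7
= (-32) - (-14) = -18

-18


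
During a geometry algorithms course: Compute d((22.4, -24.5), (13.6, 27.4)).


dx=-8.8, dy=51.9
d^2 = (-8.8)^2 + 51.9^2 = 2771.05
d = sqrt(2771.05) = 52.6408

52.6408


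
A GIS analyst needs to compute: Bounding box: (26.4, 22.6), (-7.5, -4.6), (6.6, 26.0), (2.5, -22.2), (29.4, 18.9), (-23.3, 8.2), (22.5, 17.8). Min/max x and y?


x range: [-23.3, 29.4]
y range: [-22.2, 26]
Bounding box: (-23.3,-22.2) to (29.4,26)

(-23.3,-22.2) to (29.4,26)


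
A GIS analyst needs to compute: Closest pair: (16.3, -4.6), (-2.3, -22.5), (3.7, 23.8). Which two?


d(P0,P1) = 25.8141, d(P0,P2) = 31.0696, d(P1,P2) = 46.6872
Closest: P0 and P1

Closest pair: (16.3, -4.6) and (-2.3, -22.5), distance = 25.8141


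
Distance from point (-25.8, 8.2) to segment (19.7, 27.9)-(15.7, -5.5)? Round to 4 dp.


Project P onto AB: t = 0.7423 (clamped to [0,1])
Closest point on segment: (16.7307, 3.1065)
Distance: 42.8346

42.8346


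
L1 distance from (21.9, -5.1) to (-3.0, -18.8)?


|21.9-(-3)| + |(-5.1)-(-18.8)| = 24.9 + 13.7 = 38.6

38.6


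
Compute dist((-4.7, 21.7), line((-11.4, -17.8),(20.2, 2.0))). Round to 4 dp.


|cross product| = 1115.54
|line direction| = sqrt(1390.6) = 37.2907
Distance = 1115.54/sqrt(1390.6) = 29.9147

29.9147


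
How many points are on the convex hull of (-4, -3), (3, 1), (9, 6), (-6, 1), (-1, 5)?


Convex hull vertices (CCW): (-6, 1), (-4, -3), (3, 1), (9, 6), (-1, 5)
Count = 5

5


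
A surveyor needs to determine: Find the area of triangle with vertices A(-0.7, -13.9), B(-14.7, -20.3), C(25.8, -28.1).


Area = |x_A(y_B-y_C) + x_B(y_C-y_A) + x_C(y_A-y_B)|/2
= |(-5.46) + 208.74 + 165.12|/2
= 368.4/2 = 184.2

184.2


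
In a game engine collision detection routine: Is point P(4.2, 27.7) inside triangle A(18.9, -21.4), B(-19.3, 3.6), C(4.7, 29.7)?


Cross products: AB x AP = -1508.12, BC x BP = -34.95, CA x CP = -53.95
All same sign? yes

Yes, inside


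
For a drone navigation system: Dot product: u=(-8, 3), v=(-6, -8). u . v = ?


u . v = u_x*v_x + u_y*v_y = (-8)*(-6) + 3*(-8)
= 48 + (-24) = 24

24


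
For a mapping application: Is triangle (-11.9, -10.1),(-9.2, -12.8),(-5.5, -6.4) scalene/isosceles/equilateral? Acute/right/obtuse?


Side lengths squared: AB^2=14.58, BC^2=54.65, CA^2=54.65
Sorted: [14.58, 54.65, 54.65]
By sides: Isosceles, By angles: Acute

Isosceles, Acute


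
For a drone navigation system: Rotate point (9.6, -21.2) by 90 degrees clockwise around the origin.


90° CW: (x,y) -> (y, -x)
(9.6,-21.2) -> (-21.2, -9.6)

(-21.2, -9.6)


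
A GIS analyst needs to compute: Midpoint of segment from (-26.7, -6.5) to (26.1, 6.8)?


M = (((-26.7)+26.1)/2, ((-6.5)+6.8)/2)
= (-0.3, 0.15)

(-0.3, 0.15)


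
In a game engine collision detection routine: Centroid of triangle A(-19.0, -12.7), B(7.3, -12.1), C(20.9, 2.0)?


Centroid = ((x_A+x_B+x_C)/3, (y_A+y_B+y_C)/3)
= (((-19)+7.3+20.9)/3, ((-12.7)+(-12.1)+2)/3)
= (3.0667, -7.6)

(3.0667, -7.6)


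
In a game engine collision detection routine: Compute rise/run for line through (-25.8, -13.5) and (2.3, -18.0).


slope = (y2-y1)/(x2-x1) = ((-18)-(-13.5))/(2.3-(-25.8)) = (-4.5)/28.1 = -0.1601

-0.1601


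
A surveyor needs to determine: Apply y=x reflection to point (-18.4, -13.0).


Reflection over y=x: (x,y) -> (y,x)
(-18.4, -13) -> (-13, -18.4)

(-13, -18.4)


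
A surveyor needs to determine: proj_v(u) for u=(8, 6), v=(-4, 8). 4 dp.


u.v = 16, |v| = sqrt(80) = 8.9443
Scalar projection = u.v / |v| = 16 / sqrt(80) = 1.7889

1.7889


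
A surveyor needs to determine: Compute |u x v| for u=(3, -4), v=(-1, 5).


|u x v| = |3*5 - (-4)*(-1)|
= |15 - 4| = 11

11


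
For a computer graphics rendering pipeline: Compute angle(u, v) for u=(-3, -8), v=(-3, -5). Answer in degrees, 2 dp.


u.v = 49, |u| = sqrt(73) = 8.544, |v| = sqrt(34) = 5.831
cos(theta) = u.v/(|u||v|) = 49/sqrt(2482) = 0.983547
theta = acos(0.983547) = 10.41 degrees

10.41 degrees


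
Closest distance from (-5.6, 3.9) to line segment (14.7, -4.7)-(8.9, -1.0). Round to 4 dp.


Project P onto AB: t = 1 (clamped to [0,1])
Closest point on segment: (8.9, -1)
Distance: 15.3056

15.3056


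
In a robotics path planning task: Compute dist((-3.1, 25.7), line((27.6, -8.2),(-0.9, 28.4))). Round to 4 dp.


|cross product| = 157.47
|line direction| = sqrt(2151.81) = 46.3876
Distance = 157.47/sqrt(2151.81) = 3.3947

3.3947


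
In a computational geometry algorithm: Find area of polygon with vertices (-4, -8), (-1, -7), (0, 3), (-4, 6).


Shoelace sum: ((-4)*(-7) - (-1)*(-8)) + ((-1)*3 - 0*(-7)) + (0*6 - (-4)*3) + ((-4)*(-8) - (-4)*6)
= 85
Area = |85|/2 = 42.5

42.5


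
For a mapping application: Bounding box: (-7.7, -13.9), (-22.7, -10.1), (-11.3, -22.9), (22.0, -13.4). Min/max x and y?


x range: [-22.7, 22]
y range: [-22.9, -10.1]
Bounding box: (-22.7,-22.9) to (22,-10.1)

(-22.7,-22.9) to (22,-10.1)


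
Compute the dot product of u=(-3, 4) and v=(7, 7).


u . v = u_x*v_x + u_y*v_y = (-3)*7 + 4*7
= (-21) + 28 = 7

7


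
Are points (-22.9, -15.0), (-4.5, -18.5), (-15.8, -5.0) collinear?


Cross product: ((-4.5)-(-22.9))*((-5)-(-15)) - ((-18.5)-(-15))*((-15.8)-(-22.9))
= 208.85

No, not collinear


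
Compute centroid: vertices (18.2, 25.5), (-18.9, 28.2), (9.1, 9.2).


Centroid = ((x_A+x_B+x_C)/3, (y_A+y_B+y_C)/3)
= ((18.2+(-18.9)+9.1)/3, (25.5+28.2+9.2)/3)
= (2.8, 20.9667)

(2.8, 20.9667)


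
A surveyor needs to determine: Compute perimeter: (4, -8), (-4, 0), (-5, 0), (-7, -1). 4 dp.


Sides: (4, -8)->(-4, 0): sqrt(128) = 11.313708, (-4, 0)->(-5, 0): sqrt(1) = 1, (-5, 0)->(-7, -1): sqrt(5) = 2.236068, (-7, -1)->(4, -8): sqrt(170) = 13.038405
Sum = 27.588181
Perimeter = 27.5882

27.5882


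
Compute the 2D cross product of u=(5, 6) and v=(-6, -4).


u x v = u_x*v_y - u_y*v_x = 5*(-4) - 6*(-6)
= (-20) - (-36) = 16

16


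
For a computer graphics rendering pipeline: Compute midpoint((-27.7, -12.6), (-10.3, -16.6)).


M = (((-27.7)+(-10.3))/2, ((-12.6)+(-16.6))/2)
= (-19, -14.6)

(-19, -14.6)


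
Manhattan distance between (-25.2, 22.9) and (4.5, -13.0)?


|(-25.2)-4.5| + |22.9-(-13)| = 29.7 + 35.9 = 65.6

65.6


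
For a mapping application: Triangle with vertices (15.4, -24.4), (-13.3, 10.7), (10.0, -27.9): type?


Side lengths squared: AB^2=2055.7, BC^2=2032.85, CA^2=41.41
Sorted: [41.41, 2032.85, 2055.7]
By sides: Scalene, By angles: Acute

Scalene, Acute


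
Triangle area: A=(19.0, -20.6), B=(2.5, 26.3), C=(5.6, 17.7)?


Area = |x_A(y_B-y_C) + x_B(y_C-y_A) + x_C(y_A-y_B)|/2
= |163.4 + 95.75 + (-262.64)|/2
= 3.49/2 = 1.745

1.745


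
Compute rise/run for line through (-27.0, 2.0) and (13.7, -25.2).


slope = (y2-y1)/(x2-x1) = ((-25.2)-2)/(13.7-(-27)) = (-27.2)/40.7 = -0.6683

-0.6683


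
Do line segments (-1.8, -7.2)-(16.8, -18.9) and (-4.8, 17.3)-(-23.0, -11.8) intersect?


Cross products: d1=533.2, d2=1287.4, d3=420.6, d4=-333.6
d1*d2 < 0 and d3*d4 < 0? no

No, they don't intersect


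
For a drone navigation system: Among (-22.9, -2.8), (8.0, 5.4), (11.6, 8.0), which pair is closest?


d(P0,P1) = 31.9695, d(P0,P2) = 36.1509, d(P1,P2) = 4.4407
Closest: P1 and P2

Closest pair: (8.0, 5.4) and (11.6, 8.0), distance = 4.4407


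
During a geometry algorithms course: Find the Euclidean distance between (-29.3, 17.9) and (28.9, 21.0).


dx=58.2, dy=3.1
d^2 = 58.2^2 + 3.1^2 = 3396.85
d = sqrt(3396.85) = 58.2825

58.2825


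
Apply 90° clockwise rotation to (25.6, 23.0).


90° CW: (x,y) -> (y, -x)
(25.6,23) -> (23, -25.6)

(23, -25.6)
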